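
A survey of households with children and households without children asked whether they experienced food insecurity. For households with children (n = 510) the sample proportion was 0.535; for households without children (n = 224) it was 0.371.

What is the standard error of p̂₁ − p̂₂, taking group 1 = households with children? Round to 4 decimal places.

0.0391

Each SE is √(p̂(1−p̂)/n): √(0.5350·0.4650/510) = 0.02209 and √(0.3710·0.6290/224) = 0.03228.
SE(p̂₁ − p̂₂) = √(SE₁² + SE₂²) = √(0.0004879681 + 0.0010419984) = 0.03911, since the two samples are independent.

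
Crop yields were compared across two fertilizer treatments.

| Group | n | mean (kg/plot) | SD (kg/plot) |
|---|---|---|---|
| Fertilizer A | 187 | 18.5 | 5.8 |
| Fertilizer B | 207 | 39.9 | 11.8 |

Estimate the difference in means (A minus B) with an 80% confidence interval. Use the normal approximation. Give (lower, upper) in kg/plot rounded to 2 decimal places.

SE₁ = s₁/√n₁ = 5.8/√187 = 0.4241; SE₂ = 11.8/√207 = 0.8202.
Independent samples, unequal variances: SE_diff = √(SE₁² + SE₂²) = √(0.17986081 + 0.67272804) = 0.9234.
z* = 1.282, so margin of error = 1.282 × 0.9234 = 1.1838.
Difference in means = 18.5 − 39.9 = -21.4000.
-21.4000 ± 1.1838 → (-22.58, -20.22).

(-22.58, -20.22)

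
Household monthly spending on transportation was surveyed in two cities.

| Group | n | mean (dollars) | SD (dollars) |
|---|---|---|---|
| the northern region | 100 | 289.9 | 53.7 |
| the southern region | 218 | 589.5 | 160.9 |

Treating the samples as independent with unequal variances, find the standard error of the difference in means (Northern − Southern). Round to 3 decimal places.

Standard errors of each mean: 53.7/√100 = 5.3700 and 160.9/√218 = 10.8975.
SE(x̄₁ − x̄₂) = √(5.3700² + 10.8975²) = 12.1488 for independent samples with unequal variances.

12.149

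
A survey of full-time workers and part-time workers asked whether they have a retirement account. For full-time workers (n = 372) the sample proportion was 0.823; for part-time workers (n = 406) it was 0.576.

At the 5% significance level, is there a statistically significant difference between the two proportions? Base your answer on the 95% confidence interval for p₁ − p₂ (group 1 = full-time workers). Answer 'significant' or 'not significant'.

significant

Each SE is √(p̂(1−p̂)/n): √(0.8230·0.1770/372) = 0.01979 and √(0.5760·0.4240/406) = 0.02453.
SE(p̂₁ − p̂₂) = √(SE₁² + SE₂²) = √(0.0003916441 + 0.0006017209) = 0.03152, since the two samples are independent.
At 95% confidence z* = 1.960; margin = 1.960 × 0.03152 = 0.06178.
The difference is 0.8230 − 0.5760 = 0.2470, so the interval is 0.2470 ± 0.06178 = (0.18522, 0.30878).
The interval (0.18522, 0.30878) does not contain 0, so the difference is significant.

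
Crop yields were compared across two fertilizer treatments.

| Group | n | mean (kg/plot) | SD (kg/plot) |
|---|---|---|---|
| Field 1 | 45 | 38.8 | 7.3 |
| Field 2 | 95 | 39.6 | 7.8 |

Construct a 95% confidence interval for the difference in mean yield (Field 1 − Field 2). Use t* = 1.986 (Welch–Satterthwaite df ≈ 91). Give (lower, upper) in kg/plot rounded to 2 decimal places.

(-3.48, 1.88)

Per-group SEs: s₁/√n₁ = 7.3/√45 = 1.0882, s₂/√n₂ = 7.8/√95 = 0.8003.
Unpooled SE of the difference: √(1.18417924 + 0.64048009) = 1.3508.
Margin of error = t* · SE = 1.986 × 1.3508 = 2.6827.
x̄₁ − x̄₂ = 38.8 − 39.6 = -0.8000.
CI: -0.8000 ± 2.6827 = (-3.48, 1.88).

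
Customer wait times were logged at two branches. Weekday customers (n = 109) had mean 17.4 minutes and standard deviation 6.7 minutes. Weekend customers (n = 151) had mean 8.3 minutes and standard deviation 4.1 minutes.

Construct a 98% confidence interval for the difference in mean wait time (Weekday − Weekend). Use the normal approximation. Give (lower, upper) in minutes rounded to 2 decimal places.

(7.42, 10.78)

Standard errors of each mean: 6.7/√109 = 0.6417 and 4.1/√151 = 0.3337.
SE(x̄₁ − x̄₂) = √(0.6417² + 0.3337²) = 0.7233 for independent samples with unequal variances.
With z* = 2.326, the margin is 2.326 × 0.7233 = 1.6824.
x̄₁ − x̄₂ = 17.4 − 8.3 = 9.1000; the interval is 9.1000 ± 1.6824 = (7.42, 10.78).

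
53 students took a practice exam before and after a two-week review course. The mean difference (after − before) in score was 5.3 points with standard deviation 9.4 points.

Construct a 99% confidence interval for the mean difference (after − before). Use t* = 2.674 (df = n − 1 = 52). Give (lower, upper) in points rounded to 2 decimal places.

(1.85, 8.75)

Paired design: SE = s_d/√n = 9.4/√53 = 1.2912.
t* = 2.674; margin of error = 2.674 × 1.2912 = 3.4527.
5.3 ± 3.4527 → (1.85, 8.75).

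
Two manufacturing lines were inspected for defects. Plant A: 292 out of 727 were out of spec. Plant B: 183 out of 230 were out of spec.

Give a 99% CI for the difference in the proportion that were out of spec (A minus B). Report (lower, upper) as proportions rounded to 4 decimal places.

Sample proportions: 292/727 = 0.4017, 183/230 = 0.7957.
Each SE is √(p̂(1−p̂)/n): √(0.4017·0.5983/727) = 0.01818 and √(0.7957·0.2043/230) = 0.02659.
SE(p̂₁ − p̂₂) = √(SE₁² + SE₂²) = √(0.0003305124 + 0.0007070281) = 0.03221, since the two samples are independent.
At 99% confidence z* = 2.576; margin = 2.576 × 0.03221 = 0.08297.
The difference is 0.4017 − 0.7957 = -0.3940, so the interval is -0.3940 ± 0.08297 = (-0.4770, -0.3110).

(-0.4770, -0.3110)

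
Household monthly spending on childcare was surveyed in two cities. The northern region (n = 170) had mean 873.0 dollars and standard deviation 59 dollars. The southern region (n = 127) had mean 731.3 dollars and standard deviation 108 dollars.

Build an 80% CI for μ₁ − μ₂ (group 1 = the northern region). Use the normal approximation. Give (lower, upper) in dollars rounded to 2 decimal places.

Standard errors of each mean: 59/√170 = 4.5251 and 108/√127 = 9.5835.
SE(x̄₁ − x̄₂) = √(4.5251² + 9.5835²) = 10.5981 for independent samples with unequal variances.
With z* = 1.282, the margin is 1.282 × 10.5981 = 13.5868.
x̄₁ − x̄₂ = 873.0 − 731.3 = 141.7000; the interval is 141.7000 ± 13.5868 = (128.11, 155.29).

(128.11, 155.29)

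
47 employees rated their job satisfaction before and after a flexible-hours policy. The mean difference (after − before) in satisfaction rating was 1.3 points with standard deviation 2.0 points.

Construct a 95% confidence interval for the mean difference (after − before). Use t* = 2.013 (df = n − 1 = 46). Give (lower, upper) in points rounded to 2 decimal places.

This is a matched-pairs design, so SE = s_d/√n = 2.0/√47 = 0.2917.
Margin = 2.013 × 0.2917 = 0.5872; the interval is 1.3 ± 0.5872 = (0.71, 1.89).

(0.71, 1.89)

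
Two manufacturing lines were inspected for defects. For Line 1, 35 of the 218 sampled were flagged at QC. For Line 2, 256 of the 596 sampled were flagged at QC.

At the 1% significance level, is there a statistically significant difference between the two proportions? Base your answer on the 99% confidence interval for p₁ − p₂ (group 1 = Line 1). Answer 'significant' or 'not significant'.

First, p̂₁ = 35/218 = 0.1606; p̂₂ = 256/596 = 0.4295.
The two standard errors are √(0.1606×0.8394/218) = 0.02487 and √(0.4295×0.5705/596) = 0.02028.
Because the samples are independent, SE_diff = √(0.02487² + 0.02028²) = 0.03209.
Using z* = 2.576 for 99%, ME = 2.576 × 0.03209 = 0.08266.
p̂₁ − p̂₂ = -0.2689; interval -0.2689 ± 0.08266 gives (-0.35156, -0.18624).
The interval (-0.35156, -0.18624) does not contain 0, so the difference is significant.

significant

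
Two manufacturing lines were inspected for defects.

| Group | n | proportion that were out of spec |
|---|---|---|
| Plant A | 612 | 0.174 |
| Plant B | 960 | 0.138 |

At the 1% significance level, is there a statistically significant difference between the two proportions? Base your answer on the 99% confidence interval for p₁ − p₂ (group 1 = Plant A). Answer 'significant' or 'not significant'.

The two standard errors are √(0.1740×0.8260/612) = 0.01532 and √(0.1380×0.8620/960) = 0.01113.
Because the samples are independent, SE_diff = √(0.01532² + 0.01113²) = 0.01894.
Using z* = 2.576 for 99%, ME = 2.576 × 0.01894 = 0.04879.
p̂₁ − p̂₂ = 0.0360; interval 0.0360 ± 0.04879 gives (-0.01279, 0.08479).
The interval (-0.01279, 0.08479) contains 0, so the difference is not significant.

not significant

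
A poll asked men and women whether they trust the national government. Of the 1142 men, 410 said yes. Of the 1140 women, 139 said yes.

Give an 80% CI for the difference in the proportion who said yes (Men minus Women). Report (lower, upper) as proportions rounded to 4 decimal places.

(0.2151, 0.2591)

First, p̂₁ = 410/1142 = 0.3590; p̂₂ = 139/1140 = 0.1219.
The two standard errors are √(0.3590×0.6410/1142) = 0.01420 and √(0.1219×0.8781/1140) = 0.00969.
Because the samples are independent, SE_diff = √(0.01420² + 0.00969²) = 0.01719.
Using z* = 1.282 for 80%, ME = 1.282 × 0.01719 = 0.02204.
p̂₁ − p̂₂ = 0.2371; interval 0.2371 ± 0.02204 gives (0.2151, 0.2591).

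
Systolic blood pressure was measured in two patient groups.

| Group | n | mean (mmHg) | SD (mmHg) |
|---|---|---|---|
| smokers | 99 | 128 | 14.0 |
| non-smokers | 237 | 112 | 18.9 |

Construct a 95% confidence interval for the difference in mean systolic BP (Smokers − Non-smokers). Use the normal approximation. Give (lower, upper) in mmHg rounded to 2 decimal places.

(12.34, 19.66)

Per-group SEs: s₁/√n₁ = 14.0/√99 = 1.4071, s₂/√n₂ = 18.9/√237 = 1.2277.
Unpooled SE of the difference: √(1.97993041 + 1.50724729) = 1.8674.
Margin of error = z* · SE = 1.960 × 1.8674 = 3.6601.
x̄₁ − x̄₂ = 128 − 112 = 16.0000.
CI: 16.0000 ± 3.6601 = (12.34, 19.66).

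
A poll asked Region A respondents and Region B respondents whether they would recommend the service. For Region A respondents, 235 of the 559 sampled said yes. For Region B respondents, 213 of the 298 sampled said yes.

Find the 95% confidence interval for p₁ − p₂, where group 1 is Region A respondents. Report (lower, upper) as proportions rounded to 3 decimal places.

(-0.360, -0.229)

First, p̂₁ = 235/559 = 0.4204; p̂₂ = 213/298 = 0.7148.
The two standard errors are √(0.4204×0.5796/559) = 0.02088 and √(0.7148×0.2852/298) = 0.02616.
Because the samples are independent, SE_diff = √(0.02088² + 0.02616²) = 0.03347.
Using z* = 1.960 for 95%, ME = 1.960 × 0.03347 = 0.06560.
p̂₁ − p̂₂ = -0.2944; interval -0.2944 ± 0.06560 gives (-0.360, -0.229).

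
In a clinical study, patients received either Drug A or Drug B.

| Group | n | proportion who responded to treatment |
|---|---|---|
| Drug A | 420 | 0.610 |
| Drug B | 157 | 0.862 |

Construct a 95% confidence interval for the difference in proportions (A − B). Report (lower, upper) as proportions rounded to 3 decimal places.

Each SE is √(p̂(1−p̂)/n): √(0.6100·0.3900/420) = 0.02380 and √(0.8620·0.1380/157) = 0.02753.
SE(p̂₁ − p̂₂) = √(SE₁² + SE₂²) = √(0.00056644 + 0.0007579009) = 0.03639, since the two samples are independent.
At 95% confidence z* = 1.960; margin = 1.960 × 0.03639 = 0.07132.
The difference is 0.6100 − 0.8620 = -0.2520, so the interval is -0.2520 ± 0.07132 = (-0.323, -0.181).

(-0.323, -0.181)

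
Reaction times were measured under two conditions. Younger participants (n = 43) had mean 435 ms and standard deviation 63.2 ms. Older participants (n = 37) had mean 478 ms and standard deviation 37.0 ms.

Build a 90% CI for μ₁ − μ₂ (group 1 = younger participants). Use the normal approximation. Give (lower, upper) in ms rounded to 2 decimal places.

(-61.75, -24.25)

SE₁ = s₁/√n₁ = 63.2/√43 = 9.6379; SE₂ = 37.0/√37 = 6.0828.
Independent samples, unequal variances: SE_diff = √(SE₁² + SE₂²) = √(92.88911641 + 37.00045584) = 11.3969.
z* = 1.645, so margin of error = 1.645 × 11.3969 = 18.7479.
Difference in means = 435 − 478 = -43.0000.
-43.0000 ± 18.7479 → (-61.75, -24.25).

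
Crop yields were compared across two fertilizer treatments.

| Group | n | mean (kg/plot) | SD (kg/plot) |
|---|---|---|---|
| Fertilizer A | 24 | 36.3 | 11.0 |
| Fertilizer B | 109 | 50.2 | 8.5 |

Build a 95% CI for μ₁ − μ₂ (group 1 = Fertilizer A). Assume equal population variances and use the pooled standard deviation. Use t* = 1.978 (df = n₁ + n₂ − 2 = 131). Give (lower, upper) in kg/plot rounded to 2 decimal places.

(-17.91, -9.89)

s_p = √[((n₁−1)s₁² + (n₂−1)s₂²)/(n₁+n₂−2)] = √[(23·11.0² + 108·8.5²)/131] = 8.9894.
SE = 8.9894·√(1/24 + 1/109) = 2.0269.
With t* = 1.978, margin = 1.978 × 2.0269 = 4.0092.
x̄₁ − x̄₂ = 36.3 − 50.2 = -13.9000; interval -13.9000 ± 4.0092 = (-17.91, -9.89).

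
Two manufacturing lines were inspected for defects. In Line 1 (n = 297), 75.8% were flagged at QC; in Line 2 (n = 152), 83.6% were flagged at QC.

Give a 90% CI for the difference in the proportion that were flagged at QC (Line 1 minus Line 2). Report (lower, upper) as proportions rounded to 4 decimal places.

The two standard errors are √(0.7580×0.2420/297) = 0.02485 and √(0.8360×0.1640/152) = 0.03003.
Because the samples are independent, SE_diff = √(0.02485² + 0.03003²) = 0.03898.
Using z* = 1.645 for 90%, ME = 1.645 × 0.03898 = 0.06412.
p̂₁ − p̂₂ = -0.0780; interval -0.0780 ± 0.06412 gives (-0.1421, -0.0139).

(-0.1421, -0.0139)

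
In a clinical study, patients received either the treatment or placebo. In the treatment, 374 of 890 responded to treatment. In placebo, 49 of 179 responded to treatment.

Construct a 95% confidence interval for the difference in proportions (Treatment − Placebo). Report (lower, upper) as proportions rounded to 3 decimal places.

(0.074, 0.219)

First, p̂₁ = 374/890 = 0.4202; p̂₂ = 49/179 = 0.2737.
The two standard errors are √(0.4202×0.5798/890) = 0.01655 and √(0.2737×0.7263/179) = 0.03332.
Because the samples are independent, SE_diff = √(0.01655² + 0.03332²) = 0.03720.
Using z* = 1.960 for 95%, ME = 1.960 × 0.03720 = 0.07291.
p̂₁ − p̂₂ = 0.1465; interval 0.1465 ± 0.07291 gives (0.074, 0.219).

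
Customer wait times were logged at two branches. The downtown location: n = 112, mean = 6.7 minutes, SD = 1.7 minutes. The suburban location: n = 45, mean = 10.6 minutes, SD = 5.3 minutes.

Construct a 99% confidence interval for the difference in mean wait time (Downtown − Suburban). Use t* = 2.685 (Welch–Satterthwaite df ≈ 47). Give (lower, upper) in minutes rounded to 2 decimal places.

(-6.06, -1.74)

SE₁ = s₁/√n₁ = 1.7/√112 = 0.1606; SE₂ = 5.3/√45 = 0.7901.
Independent samples, unequal variances: SE_diff = √(SE₁² + SE₂²) = √(0.02579236 + 0.62425801) = 0.8063.
t* = 2.685, so margin of error = 2.685 × 0.8063 = 2.1649.
Difference in means = 6.7 − 10.6 = -3.9000.
-3.9000 ± 2.1649 → (-6.06, -1.74).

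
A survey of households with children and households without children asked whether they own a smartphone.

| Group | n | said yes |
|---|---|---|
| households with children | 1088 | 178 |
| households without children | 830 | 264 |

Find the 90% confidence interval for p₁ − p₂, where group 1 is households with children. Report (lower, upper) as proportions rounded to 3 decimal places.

p̂₁ = 178/1088 = 0.1636 and p̂₂ = 264/830 = 0.3181.
SE₁ = √(p̂₁(1−p̂₁)/n₁) = √(0.1636·0.8364/1088) = 0.01121; SE₂ = √(0.3181·0.6819/830) = 0.01617.
Independent samples: SE of the difference = √(SE₁² + SE₂²) = √(0.0001256641 + 0.0002614689) = 0.01968.
z* for 90% confidence is 1.645, so the margin of error is 1.645 × 0.01968 = 0.03237.
Point estimate p̂₁ − p̂₂ = 0.1636 − 0.3181 = -0.1545.
-0.1545 ± 0.03237 → (-0.187, -0.122).

(-0.187, -0.122)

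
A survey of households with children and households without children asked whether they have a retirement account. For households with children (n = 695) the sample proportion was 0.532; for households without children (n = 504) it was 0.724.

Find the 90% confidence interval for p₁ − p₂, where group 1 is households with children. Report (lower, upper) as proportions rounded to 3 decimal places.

Each SE is √(p̂(1−p̂)/n): √(0.5320·0.4680/695) = 0.01893 and √(0.7240·0.2760/504) = 0.01991.
SE(p̂₁ − p̂₂) = √(SE₁² + SE₂²) = √(0.0003583449 + 0.0003964081) = 0.02747, since the two samples are independent.
At 90% confidence z* = 1.645; margin = 1.645 × 0.02747 = 0.04519.
The difference is 0.5320 − 0.7240 = -0.1920, so the interval is -0.1920 ± 0.04519 = (-0.237, -0.147).

(-0.237, -0.147)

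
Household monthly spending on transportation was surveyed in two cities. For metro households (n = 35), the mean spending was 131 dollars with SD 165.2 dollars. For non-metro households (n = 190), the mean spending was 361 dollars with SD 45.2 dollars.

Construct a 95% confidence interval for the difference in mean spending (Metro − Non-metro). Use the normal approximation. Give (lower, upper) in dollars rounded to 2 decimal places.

(-285.11, -174.89)

Per-group SEs: s₁/√n₁ = 165.2/√35 = 27.9239, s₂/√n₂ = 45.2/√190 = 3.2792.
Unpooled SE of the difference: √(779.74419121 + 10.75315264) = 28.1158.
Margin of error = z* · SE = 1.960 × 28.1158 = 55.1070.
x̄₁ − x̄₂ = 131 − 361 = -230.0000.
CI: -230.0000 ± 55.1070 = (-285.11, -174.89).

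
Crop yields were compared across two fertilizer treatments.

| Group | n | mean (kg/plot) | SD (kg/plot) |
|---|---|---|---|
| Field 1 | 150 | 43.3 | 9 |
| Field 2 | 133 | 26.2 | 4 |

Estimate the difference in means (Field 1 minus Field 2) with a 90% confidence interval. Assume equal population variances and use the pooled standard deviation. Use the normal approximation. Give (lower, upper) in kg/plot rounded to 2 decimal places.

s_p = √[((n₁−1)s₁² + (n₂−1)s₂²)/(n₁+n₂−2)] = √[(149·9² + 132·4²)/281] = 7.1040.
SE = 7.1040·√(1/150 + 1/133) = 0.8461.
With z* = 1.645, margin = 1.645 × 0.8461 = 1.3918.
x̄₁ − x̄₂ = 43.3 − 26.2 = 17.1000; interval 17.1000 ± 1.3918 = (15.71, 18.49).

(15.71, 18.49)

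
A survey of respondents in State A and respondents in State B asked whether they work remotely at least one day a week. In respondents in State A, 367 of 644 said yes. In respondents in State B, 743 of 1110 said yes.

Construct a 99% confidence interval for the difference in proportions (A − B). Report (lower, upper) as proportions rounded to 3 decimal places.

(-0.162, -0.037)

First, p̂₁ = 367/644 = 0.5699; p̂₂ = 743/1110 = 0.6694.
The two standard errors are √(0.5699×0.4301/644) = 0.01951 and √(0.6694×0.3306/1110) = 0.01412.
Because the samples are independent, SE_diff = √(0.01951² + 0.01412²) = 0.02408.
Using z* = 2.576 for 99%, ME = 2.576 × 0.02408 = 0.06203.
p̂₁ − p̂₂ = -0.0995; interval -0.0995 ± 0.06203 gives (-0.162, -0.037).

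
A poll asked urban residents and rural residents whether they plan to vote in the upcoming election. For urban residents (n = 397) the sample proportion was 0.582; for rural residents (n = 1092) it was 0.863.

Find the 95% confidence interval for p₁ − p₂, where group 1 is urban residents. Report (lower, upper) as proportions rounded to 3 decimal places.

SE₁ = √(p̂₁(1−p̂₁)/n₁) = √(0.5820·0.4180/397) = 0.02475; SE₂ = √(0.8630·0.1370/1092) = 0.01041.
Independent samples: SE of the difference = √(SE₁² + SE₂²) = √(0.0006125625 + 0.0001083681) = 0.02685.
z* for 95% confidence is 1.960, so the margin of error is 1.960 × 0.02685 = 0.05263.
Point estimate p̂₁ − p̂₂ = 0.5820 − 0.8630 = -0.2810.
-0.2810 ± 0.05263 → (-0.334, -0.228).

(-0.334, -0.228)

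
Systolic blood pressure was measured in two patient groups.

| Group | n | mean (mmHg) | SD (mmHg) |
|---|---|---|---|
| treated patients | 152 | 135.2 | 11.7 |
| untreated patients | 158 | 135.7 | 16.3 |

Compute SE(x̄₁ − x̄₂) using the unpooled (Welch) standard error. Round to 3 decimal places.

Per-group SEs: s₁/√n₁ = 11.7/√152 = 0.9490, s₂/√n₂ = 16.3/√158 = 1.2968.
Unpooled SE of the difference: √(0.900601 + 1.68169024) = 1.6070.

1.607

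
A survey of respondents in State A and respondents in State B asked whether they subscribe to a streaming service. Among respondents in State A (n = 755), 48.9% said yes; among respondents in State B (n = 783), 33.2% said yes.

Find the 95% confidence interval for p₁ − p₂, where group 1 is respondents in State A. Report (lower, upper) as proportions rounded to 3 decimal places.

SE₁ = √(p̂₁(1−p̂₁)/n₁) = √(0.4890·0.5110/755) = 0.01819; SE₂ = √(0.3320·0.6680/783) = 0.01683.
Independent samples: SE of the difference = √(SE₁² + SE₂²) = √(0.0003308761 + 0.0002832489) = 0.02478.
z* for 95% confidence is 1.960, so the margin of error is 1.960 × 0.02478 = 0.04857.
Point estimate p̂₁ − p̂₂ = 0.4890 − 0.3320 = 0.1570.
0.1570 ± 0.04857 → (0.108, 0.206).

(0.108, 0.206)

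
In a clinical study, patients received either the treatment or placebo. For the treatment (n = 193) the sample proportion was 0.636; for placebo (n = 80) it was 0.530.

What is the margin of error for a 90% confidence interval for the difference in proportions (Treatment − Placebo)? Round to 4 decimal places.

0.1080

Each SE is √(p̂(1−p̂)/n): √(0.6360·0.3640/193) = 0.03463 and √(0.5300·0.4700/80) = 0.05580.
SE(p̂₁ − p̂₂) = √(SE₁² + SE₂²) = √(0.0011992369 + 0.00311364) = 0.06567, since the two samples are independent.
At 90% confidence z* = 1.645; margin = 1.645 × 0.06567 = 0.10803.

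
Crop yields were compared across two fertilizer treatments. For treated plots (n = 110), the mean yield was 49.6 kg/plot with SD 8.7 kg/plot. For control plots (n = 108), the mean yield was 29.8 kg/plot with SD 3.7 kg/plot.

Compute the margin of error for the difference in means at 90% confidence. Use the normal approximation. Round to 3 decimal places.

1.485

SE₁ = s₁/√n₁ = 8.7/√110 = 0.8295; SE₂ = 3.7/√108 = 0.3560.
Independent samples, unequal variances: SE_diff = √(SE₁² + SE₂²) = √(0.68807025 + 0.126736) = 0.9027.
z* = 1.645, so margin of error = 1.645 × 0.9027 = 1.4849.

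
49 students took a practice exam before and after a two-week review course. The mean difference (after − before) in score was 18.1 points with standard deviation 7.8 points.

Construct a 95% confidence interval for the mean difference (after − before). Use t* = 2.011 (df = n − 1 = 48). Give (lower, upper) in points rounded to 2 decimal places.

Paired design: SE = s_d/√n = 7.8/√49 = 1.1143.
t* = 2.011; margin of error = 2.011 × 1.1143 = 2.2409.
18.1 ± 2.2409 → (15.86, 20.34).

(15.86, 20.34)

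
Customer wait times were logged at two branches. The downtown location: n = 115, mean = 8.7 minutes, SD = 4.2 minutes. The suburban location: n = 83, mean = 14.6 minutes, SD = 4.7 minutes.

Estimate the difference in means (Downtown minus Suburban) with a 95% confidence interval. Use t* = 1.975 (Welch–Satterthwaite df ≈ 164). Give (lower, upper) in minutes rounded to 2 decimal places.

(-7.18, -4.62)

Per-group SEs: s₁/√n₁ = 4.2/√115 = 0.3917, s₂/√n₂ = 4.7/√83 = 0.5159.
Unpooled SE of the difference: √(0.15342889 + 0.26615281) = 0.6478.
Margin of error = t* · SE = 1.975 × 0.6478 = 1.2794.
x̄₁ − x̄₂ = 8.7 − 14.6 = -5.9000.
CI: -5.9000 ± 1.2794 = (-7.18, -4.62).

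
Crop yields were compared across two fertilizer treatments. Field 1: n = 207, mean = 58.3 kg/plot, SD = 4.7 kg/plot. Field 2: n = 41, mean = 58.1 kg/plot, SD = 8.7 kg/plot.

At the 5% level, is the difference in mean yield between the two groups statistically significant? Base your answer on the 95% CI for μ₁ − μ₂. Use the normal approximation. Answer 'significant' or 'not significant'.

Standard errors of each mean: 4.7/√207 = 0.3267 and 8.7/√41 = 1.3587.
SE(x̄₁ − x̄₂) = √(0.3267² + 1.3587²) = 1.3974 for independent samples with unequal variances.
With z* = 1.960, the margin is 1.960 × 1.3974 = 2.7389.
x̄₁ − x̄₂ = 58.3 − 58.1 = 0.2000; the interval is 0.2000 ± 2.7389 = (-2.5389, 2.9389).
The interval (-2.5389, 2.9389) contains 0, so the difference is not significant.

not significant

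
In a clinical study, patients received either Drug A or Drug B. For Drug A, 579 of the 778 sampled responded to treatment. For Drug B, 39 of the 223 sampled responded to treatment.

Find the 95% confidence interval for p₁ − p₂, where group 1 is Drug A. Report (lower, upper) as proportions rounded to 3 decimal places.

(0.511, 0.628)

First, p̂₁ = 579/778 = 0.7442; p̂₂ = 39/223 = 0.1749.
The two standard errors are √(0.7442×0.2558/778) = 0.01564 and √(0.1749×0.8251/223) = 0.02544.
Because the samples are independent, SE_diff = √(0.01564² + 0.02544²) = 0.02986.
Using z* = 1.960 for 95%, ME = 1.960 × 0.02986 = 0.05853.
p̂₁ − p̂₂ = 0.5693; interval 0.5693 ± 0.05853 gives (0.511, 0.628).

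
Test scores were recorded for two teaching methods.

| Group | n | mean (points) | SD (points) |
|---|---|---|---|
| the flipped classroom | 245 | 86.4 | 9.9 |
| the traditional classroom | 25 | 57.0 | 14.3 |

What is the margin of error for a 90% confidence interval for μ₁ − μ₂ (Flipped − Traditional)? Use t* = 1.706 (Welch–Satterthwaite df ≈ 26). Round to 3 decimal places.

Per-group SEs: s₁/√n₁ = 9.9/√245 = 0.6325, s₂/√n₂ = 14.3/√25 = 2.8600.
Unpooled SE of the difference: √(0.40005625 + 8.1796) = 2.9291.
Margin of error = t* · SE = 1.706 × 2.9291 = 4.9970.

4.997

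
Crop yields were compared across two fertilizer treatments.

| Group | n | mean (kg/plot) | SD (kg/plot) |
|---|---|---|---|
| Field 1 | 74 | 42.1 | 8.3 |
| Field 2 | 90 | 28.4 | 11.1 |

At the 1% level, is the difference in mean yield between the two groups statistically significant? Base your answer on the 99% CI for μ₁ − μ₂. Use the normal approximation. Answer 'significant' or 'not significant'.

Per-group SEs: s₁/√n₁ = 8.3/√74 = 0.9649, s₂/√n₂ = 11.1/√90 = 1.1700.
Unpooled SE of the difference: √(0.93103201 + 1.3689) = 1.5166.
Margin of error = z* · SE = 2.576 × 1.5166 = 3.9068.
x̄₁ − x̄₂ = 42.1 − 28.4 = 13.7000.
CI: 13.7000 ± 3.9068 = (9.7932, 17.6068).
The interval (9.7932, 17.6068) does not contain 0, so the difference is significant.

significant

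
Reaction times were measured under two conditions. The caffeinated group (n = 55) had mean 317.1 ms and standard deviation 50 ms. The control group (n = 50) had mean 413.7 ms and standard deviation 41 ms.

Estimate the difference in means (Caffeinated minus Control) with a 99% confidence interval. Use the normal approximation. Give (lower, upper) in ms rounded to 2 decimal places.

SE₁ = s₁/√n₁ = 50/√55 = 6.7420; SE₂ = 41/√50 = 5.7983.
Independent samples, unequal variances: SE_diff = √(SE₁² + SE₂²) = √(45.454564 + 33.62028289) = 8.8924.
z* = 2.576, so margin of error = 2.576 × 8.8924 = 22.9068.
Difference in means = 317.1 − 413.7 = -96.6000.
-96.6000 ± 22.9068 → (-119.51, -73.69).

(-119.51, -73.69)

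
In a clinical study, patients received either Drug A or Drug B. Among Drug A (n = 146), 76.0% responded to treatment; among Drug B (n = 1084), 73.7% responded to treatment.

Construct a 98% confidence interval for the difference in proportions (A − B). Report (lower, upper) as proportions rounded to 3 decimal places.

The two standard errors are √(0.7600×0.2400/146) = 0.03535 and √(0.7370×0.2630/1084) = 0.01337.
Because the samples are independent, SE_diff = √(0.03535² + 0.01337²) = 0.03779.
Using z* = 2.326 for 98%, ME = 2.326 × 0.03779 = 0.08790.
p̂₁ − p̂₂ = 0.0230; interval 0.0230 ± 0.08790 gives (-0.065, 0.111).

(-0.065, 0.111)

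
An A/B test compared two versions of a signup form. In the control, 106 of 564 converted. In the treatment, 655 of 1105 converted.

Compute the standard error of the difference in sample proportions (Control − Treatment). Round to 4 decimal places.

p̂₁ = 106/564 = 0.1879 and p̂₂ = 655/1105 = 0.5928.
SE₁ = √(p̂₁(1−p̂₁)/n₁) = √(0.1879·0.8121/564) = 0.01645; SE₂ = √(0.5928·0.4072/1105) = 0.01478.
Independent samples: SE of the difference = √(SE₁² + SE₂²) = √(0.0002706025 + 0.0002184484) = 0.02211.

0.0221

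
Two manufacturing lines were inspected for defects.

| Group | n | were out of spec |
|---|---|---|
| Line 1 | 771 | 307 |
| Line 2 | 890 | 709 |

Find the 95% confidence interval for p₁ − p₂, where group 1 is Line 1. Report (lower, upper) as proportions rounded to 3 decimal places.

Sample proportions: 307/771 = 0.3982, 709/890 = 0.7966.
Each SE is √(p̂(1−p̂)/n): √(0.3982·0.6018/771) = 0.01763 and √(0.7966·0.2034/890) = 0.01349.
SE(p̂₁ − p̂₂) = √(SE₁² + SE₂²) = √(0.0003108169 + 0.0001819801) = 0.02220, since the two samples are independent.
At 95% confidence z* = 1.960; margin = 1.960 × 0.02220 = 0.04351.
The difference is 0.3982 − 0.7966 = -0.3984, so the interval is -0.3984 ± 0.04351 = (-0.442, -0.355).

(-0.442, -0.355)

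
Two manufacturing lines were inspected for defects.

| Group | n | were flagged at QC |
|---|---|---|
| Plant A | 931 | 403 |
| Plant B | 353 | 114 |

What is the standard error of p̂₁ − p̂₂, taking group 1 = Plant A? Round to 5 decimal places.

0.02972

Sample proportions: 403/931 = 0.4329, 114/353 = 0.3229.
Each SE is √(p̂(1−p̂)/n): √(0.4329·0.5671/931) = 0.01624 and √(0.3229·0.6771/353) = 0.02489.
SE(p̂₁ − p̂₂) = √(SE₁² + SE₂²) = √(0.0002637376 + 0.0006195121) = 0.02972, since the two samples are independent.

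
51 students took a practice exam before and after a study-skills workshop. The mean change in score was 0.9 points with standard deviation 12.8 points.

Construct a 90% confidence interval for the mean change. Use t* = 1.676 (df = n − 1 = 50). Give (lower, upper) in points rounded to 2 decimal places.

(-2.10, 3.90)

This is a matched-pairs design, so SE = s_d/√n = 12.8/√51 = 1.7924.
Margin = 1.676 × 1.7924 = 3.0041; the interval is 0.9 ± 3.0041 = (-2.10, 3.90).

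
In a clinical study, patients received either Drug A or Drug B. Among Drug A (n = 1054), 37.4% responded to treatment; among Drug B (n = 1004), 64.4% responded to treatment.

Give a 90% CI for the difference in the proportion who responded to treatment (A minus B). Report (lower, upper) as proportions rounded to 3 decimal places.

(-0.305, -0.235)

Each SE is √(p̂(1−p̂)/n): √(0.3740·0.6260/1054) = 0.01490 and √(0.6440·0.3560/1004) = 0.01511.
SE(p̂₁ − p̂₂) = √(SE₁² + SE₂²) = √(0.00022201 + 0.0002283121) = 0.02122, since the two samples are independent.
At 90% confidence z* = 1.645; margin = 1.645 × 0.02122 = 0.03491.
The difference is 0.3740 − 0.6440 = -0.2700, so the interval is -0.2700 ± 0.03491 = (-0.305, -0.235).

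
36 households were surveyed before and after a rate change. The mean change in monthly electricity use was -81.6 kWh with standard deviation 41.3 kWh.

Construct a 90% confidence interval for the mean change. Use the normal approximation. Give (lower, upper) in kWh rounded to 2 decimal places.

(-92.92, -70.28)

Paired design: SE = s_d/√n = 41.3/√36 = 6.8833.
z* = 1.645; margin of error = 1.645 × 6.8833 = 11.3230.
-81.6 ± 11.3230 → (-92.92, -70.28).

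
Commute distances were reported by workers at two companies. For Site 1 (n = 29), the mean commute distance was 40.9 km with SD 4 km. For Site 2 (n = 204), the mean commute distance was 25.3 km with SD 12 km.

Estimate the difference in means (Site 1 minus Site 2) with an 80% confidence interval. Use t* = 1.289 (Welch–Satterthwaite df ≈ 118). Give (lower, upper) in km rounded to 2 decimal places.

SE₁ = s₁/√n₁ = 4/√29 = 0.7428; SE₂ = 12/√204 = 0.8402.
Independent samples, unequal variances: SE_diff = √(SE₁² + SE₂²) = √(0.55175184 + 0.70593604) = 1.1215.
t* = 1.289, so margin of error = 1.289 × 1.1215 = 1.4456.
Difference in means = 40.9 − 25.3 = 15.6000.
15.6000 ± 1.4456 → (14.15, 17.05).

(14.15, 17.05)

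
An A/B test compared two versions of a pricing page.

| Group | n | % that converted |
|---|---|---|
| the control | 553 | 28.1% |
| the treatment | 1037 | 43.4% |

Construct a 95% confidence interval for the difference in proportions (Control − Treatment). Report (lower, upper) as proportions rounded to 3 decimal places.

(-0.201, -0.105)

Each SE is √(p̂(1−p̂)/n): √(0.2810·0.7190/553) = 0.01911 and √(0.4340·0.5660/1037) = 0.01539.
SE(p̂₁ − p̂₂) = √(SE₁² + SE₂²) = √(0.0003651921 + 0.0002368521) = 0.02454, since the two samples are independent.
At 95% confidence z* = 1.960; margin = 1.960 × 0.02454 = 0.04810.
The difference is 0.2810 − 0.4340 = -0.1530, so the interval is -0.1530 ± 0.04810 = (-0.201, -0.105).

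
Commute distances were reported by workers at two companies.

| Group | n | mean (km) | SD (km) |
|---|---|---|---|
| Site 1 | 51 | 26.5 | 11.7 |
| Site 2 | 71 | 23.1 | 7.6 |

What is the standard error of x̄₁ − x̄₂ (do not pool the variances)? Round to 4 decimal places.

Per-group SEs: s₁/√n₁ = 11.7/√51 = 1.6383, s₂/√n₂ = 7.6/√71 = 0.9020.
Unpooled SE of the difference: √(2.68402689 + 0.813604) = 1.8702.

1.8702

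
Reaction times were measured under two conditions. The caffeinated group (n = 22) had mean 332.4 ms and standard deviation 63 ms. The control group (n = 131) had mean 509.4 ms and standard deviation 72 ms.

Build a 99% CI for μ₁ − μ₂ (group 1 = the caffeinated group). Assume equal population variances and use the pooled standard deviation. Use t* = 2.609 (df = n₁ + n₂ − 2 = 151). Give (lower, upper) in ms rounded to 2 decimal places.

s_p = √[((n₁−1)s₁² + (n₂−1)s₂²)/(n₁+n₂−2)] = √[(21·63² + 130·72²)/151] = 70.8169.
SE = 70.8169·√(1/22 + 1/131) = 16.3168.
With t* = 2.609, margin = 2.609 × 16.3168 = 42.5705.
x̄₁ − x̄₂ = 332.4 − 509.4 = -177.0000; interval -177.0000 ± 42.5705 = (-219.57, -134.43).

(-219.57, -134.43)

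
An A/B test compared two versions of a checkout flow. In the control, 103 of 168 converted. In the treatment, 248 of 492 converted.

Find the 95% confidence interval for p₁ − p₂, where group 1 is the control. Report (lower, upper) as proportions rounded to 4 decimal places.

(0.0231, 0.1949)

Sample proportions: 103/168 = 0.6131, 248/492 = 0.5041.
Each SE is √(p̂(1−p̂)/n): √(0.6131·0.3869/168) = 0.03758 and √(0.5041·0.4959/492) = 0.02254.
SE(p̂₁ − p̂₂) = √(SE₁² + SE₂²) = √(0.0014122564 + 0.0005080516) = 0.04382, since the two samples are independent.
At 95% confidence z* = 1.960; margin = 1.960 × 0.04382 = 0.08589.
The difference is 0.6131 − 0.5041 = 0.1090, so the interval is 0.1090 ± 0.08589 = (0.0231, 0.1949).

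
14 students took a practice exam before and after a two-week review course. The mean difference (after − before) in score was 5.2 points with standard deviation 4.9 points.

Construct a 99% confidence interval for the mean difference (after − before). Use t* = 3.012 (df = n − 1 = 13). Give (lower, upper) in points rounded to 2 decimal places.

Paired design: SE = s_d/√n = 4.9/√14 = 1.3096.
t* = 3.012; margin of error = 3.012 × 1.3096 = 3.9445.
5.2 ± 3.9445 → (1.26, 9.14).

(1.26, 9.14)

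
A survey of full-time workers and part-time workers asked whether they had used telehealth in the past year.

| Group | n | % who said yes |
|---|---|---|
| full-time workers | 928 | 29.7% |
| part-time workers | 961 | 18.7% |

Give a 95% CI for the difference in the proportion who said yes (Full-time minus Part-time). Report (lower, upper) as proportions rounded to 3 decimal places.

(0.072, 0.148)

SE₁ = √(p̂₁(1−p̂₁)/n₁) = √(0.2970·0.7030/928) = 0.01500; SE₂ = √(0.1870·0.8130/961) = 0.01258.
Independent samples: SE of the difference = √(SE₁² + SE₂²) = √(0.000225 + 0.0001582564) = 0.01958.
z* for 95% confidence is 1.960, so the margin of error is 1.960 × 0.01958 = 0.03838.
Point estimate p̂₁ − p̂₂ = 0.2970 − 0.1870 = 0.1100.
0.1100 ± 0.03838 → (0.072, 0.148).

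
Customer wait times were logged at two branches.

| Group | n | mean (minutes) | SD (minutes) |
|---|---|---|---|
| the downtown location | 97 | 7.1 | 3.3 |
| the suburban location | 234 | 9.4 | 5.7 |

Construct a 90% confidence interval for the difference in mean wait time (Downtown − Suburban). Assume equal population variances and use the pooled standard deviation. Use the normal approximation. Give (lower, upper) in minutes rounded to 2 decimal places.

s_p = √[((n₁−1)s₁² + (n₂−1)s₂²)/(n₁+n₂−2)] = √[(96·3.3² + 233·5.7²)/329] = 5.1173.
SE = 5.1173·√(1/97 + 1/234) = 0.6180.
With z* = 1.645, margin = 1.645 × 0.6180 = 1.0166.
x̄₁ − x̄₂ = 7.1 − 9.4 = -2.3000; interval -2.3000 ± 1.0166 = (-3.32, -1.28).

(-3.32, -1.28)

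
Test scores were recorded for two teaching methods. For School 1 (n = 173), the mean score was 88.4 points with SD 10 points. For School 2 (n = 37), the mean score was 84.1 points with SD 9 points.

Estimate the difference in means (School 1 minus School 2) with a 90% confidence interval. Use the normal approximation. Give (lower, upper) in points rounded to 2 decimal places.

Per-group SEs: s₁/√n₁ = 10/√173 = 0.7603, s₂/√n₂ = 9/√37 = 1.4796.
Unpooled SE of the difference: √(0.57805609 + 2.18921616) = 1.6635.
Margin of error = z* · SE = 1.645 × 1.6635 = 2.7365.
x̄₁ − x̄₂ = 88.4 − 84.1 = 4.3000.
CI: 4.3000 ± 2.7365 = (1.56, 7.04).

(1.56, 7.04)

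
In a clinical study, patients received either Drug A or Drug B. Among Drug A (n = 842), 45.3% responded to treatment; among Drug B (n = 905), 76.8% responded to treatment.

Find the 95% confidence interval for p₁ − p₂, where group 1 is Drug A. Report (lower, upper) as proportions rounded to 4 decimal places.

Each SE is √(p̂(1−p̂)/n): √(0.4530·0.5470/842) = 0.01715 and √(0.7680·0.2320/905) = 0.01403.
SE(p̂₁ − p̂₂) = √(SE₁² + SE₂²) = √(0.0002941225 + 0.0001968409) = 0.02216, since the two samples are independent.
At 95% confidence z* = 1.960; margin = 1.960 × 0.02216 = 0.04343.
The difference is 0.4530 − 0.7680 = -0.3150, so the interval is -0.3150 ± 0.04343 = (-0.3584, -0.2716).

(-0.3584, -0.2716)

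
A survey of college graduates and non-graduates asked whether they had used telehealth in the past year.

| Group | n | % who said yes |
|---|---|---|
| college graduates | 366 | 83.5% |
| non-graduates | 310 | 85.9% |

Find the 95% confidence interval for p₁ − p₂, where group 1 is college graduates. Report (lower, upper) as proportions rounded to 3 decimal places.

SE₁ = √(p̂₁(1−p̂₁)/n₁) = √(0.8350·0.1650/366) = 0.01940; SE₂ = √(0.8590·0.1410/310) = 0.01977.
Independent samples: SE of the difference = √(SE₁² + SE₂²) = √(0.00037636 + 0.0003908529) = 0.02770.
z* for 95% confidence is 1.960, so the margin of error is 1.960 × 0.02770 = 0.05429.
Point estimate p̂₁ − p̂₂ = 0.8350 − 0.8590 = -0.0240.
-0.0240 ± 0.05429 → (-0.078, 0.030).

(-0.078, 0.030)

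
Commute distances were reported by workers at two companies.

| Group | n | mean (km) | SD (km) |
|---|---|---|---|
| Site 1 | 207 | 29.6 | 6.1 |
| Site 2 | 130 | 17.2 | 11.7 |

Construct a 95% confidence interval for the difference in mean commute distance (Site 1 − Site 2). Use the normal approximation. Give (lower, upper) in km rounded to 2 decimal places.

SE₁ = s₁/√n₁ = 6.1/√207 = 0.4240; SE₂ = 11.7/√130 = 1.0262.
Independent samples, unequal variances: SE_diff = √(SE₁² + SE₂²) = √(0.179776 + 1.05308644) = 1.1103.
z* = 1.960, so margin of error = 1.960 × 1.1103 = 2.1762.
Difference in means = 29.6 − 17.2 = 12.4000.
12.4000 ± 2.1762 → (10.22, 14.58).

(10.22, 14.58)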